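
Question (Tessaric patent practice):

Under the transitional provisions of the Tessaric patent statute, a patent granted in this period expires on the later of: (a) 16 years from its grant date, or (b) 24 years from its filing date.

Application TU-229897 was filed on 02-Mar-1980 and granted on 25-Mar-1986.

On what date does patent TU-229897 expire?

(a) grant + 16 years → 25 March 2002.
(b) filing + 24 years → 2 March 2004.
Later of the two: 2 March 2004.

2004-03-02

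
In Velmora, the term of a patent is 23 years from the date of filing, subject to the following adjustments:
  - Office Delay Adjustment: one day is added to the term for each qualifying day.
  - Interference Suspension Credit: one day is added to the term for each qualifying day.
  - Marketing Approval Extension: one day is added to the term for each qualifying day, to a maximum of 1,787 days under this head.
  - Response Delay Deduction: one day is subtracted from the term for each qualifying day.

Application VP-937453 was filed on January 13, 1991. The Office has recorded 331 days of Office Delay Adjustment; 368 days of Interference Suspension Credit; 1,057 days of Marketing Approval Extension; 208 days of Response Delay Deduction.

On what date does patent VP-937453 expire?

Base term: filing date + 23 years → 13 January 2014.
Office Delay Adjustment: +331 days → 10 December 2014.
Interference Suspension Credit: +368 days → 13 December 2015.
Marketing Approval Extension: 1057 days (within the 1787-day cap) → +1057 days → 4 November 2018.
Response Delay Deduction: −208 days → 10 April 2018.

2018-04-10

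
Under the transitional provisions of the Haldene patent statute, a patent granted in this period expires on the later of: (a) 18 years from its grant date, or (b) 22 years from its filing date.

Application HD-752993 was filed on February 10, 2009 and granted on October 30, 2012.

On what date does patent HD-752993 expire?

February 10, 2031

(a) grant + 18 years → 30 October 2030.
(b) filing + 22 years → 10 February 2031.
Later of the two: 10 February 2031.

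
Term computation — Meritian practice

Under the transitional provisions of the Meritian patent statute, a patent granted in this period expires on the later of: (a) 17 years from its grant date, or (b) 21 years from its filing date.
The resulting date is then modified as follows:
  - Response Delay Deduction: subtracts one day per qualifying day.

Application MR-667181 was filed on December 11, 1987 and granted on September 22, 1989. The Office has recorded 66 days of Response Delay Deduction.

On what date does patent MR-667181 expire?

2008-10-06

(a) grant + 17 years → 22 September 2006.
(b) filing + 21 years → 11 December 2008.
Later of the two: 11 December 2008.
Response Delay Deduction: −66 days → 6 October 2008.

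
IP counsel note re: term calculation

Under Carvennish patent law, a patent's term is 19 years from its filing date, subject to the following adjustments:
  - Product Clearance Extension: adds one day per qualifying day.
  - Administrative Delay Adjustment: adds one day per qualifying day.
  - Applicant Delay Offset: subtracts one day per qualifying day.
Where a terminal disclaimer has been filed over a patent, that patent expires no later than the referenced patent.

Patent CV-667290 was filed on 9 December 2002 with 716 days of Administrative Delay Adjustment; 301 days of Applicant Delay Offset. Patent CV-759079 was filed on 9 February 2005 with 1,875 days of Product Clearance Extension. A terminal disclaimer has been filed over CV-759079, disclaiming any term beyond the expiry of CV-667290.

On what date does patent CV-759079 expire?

January 28, 2023

Natural term of CV-759079:
  Base: filing + 19 years → 9 February 2024.
  Product Clearance Extension: +1875 days → 29 March 2029.
Expiry of referenced patent CV-667290:
  Base: filing + 19 years → 9 December 2021.
  Administrative Delay Adjustment: +716 days → 25 November 2023.
  Applicant Delay Offset: −301 days → 28 January 2023.
Terminal disclaimer: CV-759079 expires on the earlier of 29 March 2029 and 28 January 2023.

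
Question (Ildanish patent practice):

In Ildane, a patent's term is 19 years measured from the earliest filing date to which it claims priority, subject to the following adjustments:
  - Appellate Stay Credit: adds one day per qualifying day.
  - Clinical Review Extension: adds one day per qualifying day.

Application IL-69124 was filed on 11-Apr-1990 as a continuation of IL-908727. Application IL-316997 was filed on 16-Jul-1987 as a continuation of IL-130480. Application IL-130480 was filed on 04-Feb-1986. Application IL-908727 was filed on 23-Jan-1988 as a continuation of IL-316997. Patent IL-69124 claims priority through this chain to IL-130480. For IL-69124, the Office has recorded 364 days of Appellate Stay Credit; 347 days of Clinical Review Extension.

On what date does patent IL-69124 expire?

January 16, 2007

Earliest priority filing: 4 February 1986.
Base term: 4 February 1986 + 19 years → 4 February 2005.
Appellate Stay Credit: +364 days → 3 February 2006.
Clinical Review Extension: +347 days → 16 January 2007.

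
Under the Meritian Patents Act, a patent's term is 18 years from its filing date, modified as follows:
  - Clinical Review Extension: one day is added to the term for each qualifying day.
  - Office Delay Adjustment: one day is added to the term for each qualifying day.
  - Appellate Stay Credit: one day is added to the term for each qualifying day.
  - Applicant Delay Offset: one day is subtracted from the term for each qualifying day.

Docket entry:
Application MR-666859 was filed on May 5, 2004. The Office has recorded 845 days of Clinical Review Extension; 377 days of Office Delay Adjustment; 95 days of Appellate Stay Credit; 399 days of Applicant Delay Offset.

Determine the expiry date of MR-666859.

Base term: filing date + 18 years → 5 May 2022.
Clinical Review Extension: +845 days → 27 August 2024.
Office Delay Adjustment: +377 days → 8 September 2025.
Appellate Stay Credit: +95 days → 12 December 2025.
Applicant Delay Offset: −399 days → 8 November 2024.

November 8, 2024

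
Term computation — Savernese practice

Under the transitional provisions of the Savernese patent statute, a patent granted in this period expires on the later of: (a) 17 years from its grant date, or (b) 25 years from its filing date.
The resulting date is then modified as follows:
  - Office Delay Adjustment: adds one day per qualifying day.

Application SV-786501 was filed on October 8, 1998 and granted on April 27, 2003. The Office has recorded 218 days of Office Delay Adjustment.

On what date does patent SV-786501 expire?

(a) grant + 17 years → 27 April 2020.
(b) filing + 25 years → 8 October 2023.
Later of the two: 8 October 2023.
Office Delay Adjustment: +218 days → 13 May 2024.

May 13, 2024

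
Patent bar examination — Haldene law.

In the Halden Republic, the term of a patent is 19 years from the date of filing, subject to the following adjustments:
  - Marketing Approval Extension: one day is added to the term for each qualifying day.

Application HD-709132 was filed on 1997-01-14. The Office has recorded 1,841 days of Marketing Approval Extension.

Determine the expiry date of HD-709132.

Base term: filing date + 19 years → 14 January 2016.
Marketing Approval Extension: +1841 days → 28 January 2021.

January 28, 2021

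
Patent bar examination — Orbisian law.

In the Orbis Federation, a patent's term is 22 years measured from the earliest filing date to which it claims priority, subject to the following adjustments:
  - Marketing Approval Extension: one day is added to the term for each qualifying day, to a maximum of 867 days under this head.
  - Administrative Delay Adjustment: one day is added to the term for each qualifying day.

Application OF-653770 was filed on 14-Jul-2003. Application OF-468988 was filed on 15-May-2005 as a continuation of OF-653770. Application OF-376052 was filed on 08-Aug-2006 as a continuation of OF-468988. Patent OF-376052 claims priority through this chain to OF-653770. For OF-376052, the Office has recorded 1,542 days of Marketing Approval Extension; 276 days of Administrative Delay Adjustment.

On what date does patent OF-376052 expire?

August 30, 2028

Earliest priority filing: 14 July 2003.
Base term: 14 July 2003 + 22 years → 14 July 2025.
Marketing Approval Extension: 1542 days claimed exceeds the 867-day cap, so +867 days → 28 November 2027.
Administrative Delay Adjustment: +276 days → 30 August 2028.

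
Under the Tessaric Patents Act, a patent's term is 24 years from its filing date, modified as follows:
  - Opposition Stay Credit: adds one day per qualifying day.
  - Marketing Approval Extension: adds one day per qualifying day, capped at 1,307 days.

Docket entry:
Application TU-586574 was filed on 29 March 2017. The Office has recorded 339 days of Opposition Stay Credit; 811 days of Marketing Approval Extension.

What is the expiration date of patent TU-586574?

2044-05-22

Base term: filing date + 24 years → 29 March 2041.
Opposition Stay Credit: +339 days → 3 March 2042.
Marketing Approval Extension: 811 days (within the 1307-day cap) → +811 days → 22 May 2044.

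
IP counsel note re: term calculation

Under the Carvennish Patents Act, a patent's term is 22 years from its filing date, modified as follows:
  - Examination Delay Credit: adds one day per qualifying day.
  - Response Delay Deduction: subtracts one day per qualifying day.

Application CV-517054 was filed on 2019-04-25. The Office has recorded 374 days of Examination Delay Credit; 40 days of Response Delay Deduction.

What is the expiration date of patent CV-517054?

Base term: filing date + 22 years → 25 April 2041.
Examination Delay Credit: +374 days → 4 May 2042.
Response Delay Deduction: −40 days → 25 March 2042.

2042-03-25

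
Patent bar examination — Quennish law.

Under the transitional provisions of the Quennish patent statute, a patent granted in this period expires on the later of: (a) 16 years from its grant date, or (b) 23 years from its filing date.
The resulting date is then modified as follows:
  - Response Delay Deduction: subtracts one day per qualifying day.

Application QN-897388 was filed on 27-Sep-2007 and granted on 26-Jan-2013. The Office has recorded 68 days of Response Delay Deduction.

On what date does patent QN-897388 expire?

(a) grant + 16 years → 26 January 2029.
(b) filing + 23 years → 27 September 2030.
Later of the two: 27 September 2030.
Response Delay Deduction: −68 days → 21 July 2030.

July 21, 2030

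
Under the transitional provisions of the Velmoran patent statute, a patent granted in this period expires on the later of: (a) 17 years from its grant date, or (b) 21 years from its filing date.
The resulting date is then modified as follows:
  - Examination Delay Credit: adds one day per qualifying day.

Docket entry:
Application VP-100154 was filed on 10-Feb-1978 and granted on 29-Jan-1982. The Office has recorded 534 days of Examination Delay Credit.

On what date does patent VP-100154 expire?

2000-07-28

(a) grant + 17 years → 29 January 1999.
(b) filing + 21 years → 10 February 1999.
Later of the two: 10 February 1999.
Examination Delay Credit: +534 days → 28 July 2000.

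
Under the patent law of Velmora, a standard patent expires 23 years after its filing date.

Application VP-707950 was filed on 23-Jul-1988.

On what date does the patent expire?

Filing date + 23 years → 23 July 2011.

July 23, 2011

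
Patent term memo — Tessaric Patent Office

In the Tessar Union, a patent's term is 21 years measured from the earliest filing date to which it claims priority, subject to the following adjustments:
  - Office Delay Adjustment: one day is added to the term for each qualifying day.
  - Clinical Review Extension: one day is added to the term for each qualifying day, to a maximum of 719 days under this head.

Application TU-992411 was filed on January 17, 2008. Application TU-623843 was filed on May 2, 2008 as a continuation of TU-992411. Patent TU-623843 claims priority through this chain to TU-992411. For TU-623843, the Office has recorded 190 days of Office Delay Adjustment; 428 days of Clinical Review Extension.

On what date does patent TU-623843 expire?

Earliest priority filing: 17 January 2008.
Base term: 17 January 2008 + 21 years → 17 January 2029.
Office Delay Adjustment: +190 days → 26 July 2029.
Clinical Review Extension: 428 days (within the 719-day cap) → +428 days → 27 September 2030.

September 27, 2030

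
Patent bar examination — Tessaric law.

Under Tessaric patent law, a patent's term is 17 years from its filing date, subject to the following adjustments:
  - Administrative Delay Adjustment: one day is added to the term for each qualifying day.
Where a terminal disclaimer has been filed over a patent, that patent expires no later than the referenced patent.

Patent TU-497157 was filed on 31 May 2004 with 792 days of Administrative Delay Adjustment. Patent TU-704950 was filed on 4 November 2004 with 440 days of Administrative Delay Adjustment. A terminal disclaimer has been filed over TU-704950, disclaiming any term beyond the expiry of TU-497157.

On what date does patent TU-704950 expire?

Natural term of TU-704950:
  Base: filing + 17 years → 4 November 2021.
  Administrative Delay Adjustment: +440 days → 18 January 2023.
Expiry of referenced patent TU-497157:
  Base: filing + 17 years → 31 May 2021.
  Administrative Delay Adjustment: +792 days → 1 August 2023.
Terminal disclaimer: TU-704950 expires on the earlier of 18 January 2023 and 1 August 2023.

2023-01-18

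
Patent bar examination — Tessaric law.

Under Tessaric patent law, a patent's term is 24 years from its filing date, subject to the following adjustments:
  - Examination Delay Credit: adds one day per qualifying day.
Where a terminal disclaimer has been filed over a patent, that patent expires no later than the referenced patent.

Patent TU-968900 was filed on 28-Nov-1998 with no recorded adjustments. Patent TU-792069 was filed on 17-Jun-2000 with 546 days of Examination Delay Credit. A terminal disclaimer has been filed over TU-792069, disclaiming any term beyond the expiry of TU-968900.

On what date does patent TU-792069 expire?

November 28, 2022

Natural term of TU-792069:
  Base: filing + 24 years → 17 June 2024.
  Examination Delay Credit: +546 days → 15 December 2025.
Expiry of referenced patent TU-968900:
  Base: filing + 24 years → 28 November 2022.
Terminal disclaimer: TU-792069 expires on the earlier of 15 December 2025 and 28 November 2022.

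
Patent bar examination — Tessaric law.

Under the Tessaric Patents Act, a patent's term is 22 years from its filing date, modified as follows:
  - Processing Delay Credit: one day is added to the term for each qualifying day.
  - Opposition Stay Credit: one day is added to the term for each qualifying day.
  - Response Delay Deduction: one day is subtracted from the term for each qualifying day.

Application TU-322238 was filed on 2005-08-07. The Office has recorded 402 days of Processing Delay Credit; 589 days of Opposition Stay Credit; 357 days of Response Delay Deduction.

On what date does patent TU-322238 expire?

May 2, 2029

Base term: filing date + 22 years → 7 August 2027.
Processing Delay Credit: +402 days → 12 September 2028.
Opposition Stay Credit: +589 days → 24 April 2030.
Response Delay Deduction: −357 days → 2 May 2029.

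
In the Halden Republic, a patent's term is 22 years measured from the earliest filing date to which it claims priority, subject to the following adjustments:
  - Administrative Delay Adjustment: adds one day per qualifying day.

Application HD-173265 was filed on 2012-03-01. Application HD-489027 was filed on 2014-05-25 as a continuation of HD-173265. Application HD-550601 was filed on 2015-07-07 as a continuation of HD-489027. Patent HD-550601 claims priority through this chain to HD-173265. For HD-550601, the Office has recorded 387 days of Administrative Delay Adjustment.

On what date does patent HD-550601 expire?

Earliest priority filing: 1 March 2012.
Base term: 1 March 2012 + 22 years → 1 March 2034.
Administrative Delay Adjustment: +387 days → 23 March 2035.

March 23, 2035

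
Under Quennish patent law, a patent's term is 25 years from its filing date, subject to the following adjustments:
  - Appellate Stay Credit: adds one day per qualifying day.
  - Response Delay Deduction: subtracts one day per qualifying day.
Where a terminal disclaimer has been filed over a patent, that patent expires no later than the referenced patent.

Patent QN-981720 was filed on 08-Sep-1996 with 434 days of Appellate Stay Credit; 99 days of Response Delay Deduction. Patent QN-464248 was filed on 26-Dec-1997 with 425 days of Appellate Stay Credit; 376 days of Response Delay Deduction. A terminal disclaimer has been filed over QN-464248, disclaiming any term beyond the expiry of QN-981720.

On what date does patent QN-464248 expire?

Natural term of QN-464248:
  Base: filing + 25 years → 26 December 2022.
  Appellate Stay Credit: +425 days → 24 February 2024.
  Response Delay Deduction: −376 days → 13 February 2023.
Expiry of referenced patent QN-981720:
  Base: filing + 25 years → 8 September 2021.
  Appellate Stay Credit: +434 days → 16 November 2022.
  Response Delay Deduction: −99 days → 9 August 2022.
Terminal disclaimer: QN-464248 expires on the earlier of 13 February 2023 and 9 August 2022.

August 9, 2022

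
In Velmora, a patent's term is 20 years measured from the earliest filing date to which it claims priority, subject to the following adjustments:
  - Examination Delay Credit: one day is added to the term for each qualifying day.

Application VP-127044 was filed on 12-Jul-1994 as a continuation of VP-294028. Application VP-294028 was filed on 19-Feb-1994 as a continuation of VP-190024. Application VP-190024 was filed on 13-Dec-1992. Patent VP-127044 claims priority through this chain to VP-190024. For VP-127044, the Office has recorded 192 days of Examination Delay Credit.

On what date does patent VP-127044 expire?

Earliest priority filing: 13 December 1992.
Base term: 13 December 1992 + 20 years → 13 December 2012.
Examination Delay Credit: +192 days → 23 June 2013.

2013-06-23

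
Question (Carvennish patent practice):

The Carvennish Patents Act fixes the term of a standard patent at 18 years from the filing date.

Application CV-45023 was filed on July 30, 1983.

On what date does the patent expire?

Filing date + 18 years → 30 July 2001.

2001-07-30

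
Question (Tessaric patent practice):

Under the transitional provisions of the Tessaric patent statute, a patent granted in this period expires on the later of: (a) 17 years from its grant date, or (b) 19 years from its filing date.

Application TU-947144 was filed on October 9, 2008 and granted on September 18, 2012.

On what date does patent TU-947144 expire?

2029-09-18

(a) grant + 17 years → 18 September 2029.
(b) filing + 19 years → 9 October 2027.
Later of the two: 18 September 2029.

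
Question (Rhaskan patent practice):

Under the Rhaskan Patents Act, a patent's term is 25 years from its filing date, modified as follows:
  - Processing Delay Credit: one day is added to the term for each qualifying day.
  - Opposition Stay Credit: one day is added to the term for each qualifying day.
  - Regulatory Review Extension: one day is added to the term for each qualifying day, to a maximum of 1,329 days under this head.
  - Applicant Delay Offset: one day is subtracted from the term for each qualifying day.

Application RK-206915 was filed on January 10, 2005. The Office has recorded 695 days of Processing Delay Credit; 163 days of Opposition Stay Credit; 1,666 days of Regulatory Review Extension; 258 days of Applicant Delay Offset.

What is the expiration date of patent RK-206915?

2035-04-23

Base term: filing date + 25 years → 10 January 2030.
Processing Delay Credit: +695 days → 6 December 2031.
Opposition Stay Credit: +163 days → 17 May 2032.
Regulatory Review Extension: 1666 days claimed exceeds the 1329-day cap, so +1329 days → 6 January 2036.
Applicant Delay Offset: −258 days → 23 April 2035.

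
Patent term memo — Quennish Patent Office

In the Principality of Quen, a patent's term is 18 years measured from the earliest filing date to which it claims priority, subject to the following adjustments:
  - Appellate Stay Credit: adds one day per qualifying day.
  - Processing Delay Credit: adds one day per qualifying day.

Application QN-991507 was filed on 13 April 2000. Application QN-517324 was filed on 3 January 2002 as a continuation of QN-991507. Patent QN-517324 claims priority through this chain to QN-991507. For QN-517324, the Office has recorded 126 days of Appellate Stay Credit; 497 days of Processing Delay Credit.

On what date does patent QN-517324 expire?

December 27, 2019

Earliest priority filing: 13 April 2000.
Base term: 13 April 2000 + 18 years → 13 April 2018.
Appellate Stay Credit: +126 days → 17 August 2018.
Processing Delay Credit: +497 days → 27 December 2019.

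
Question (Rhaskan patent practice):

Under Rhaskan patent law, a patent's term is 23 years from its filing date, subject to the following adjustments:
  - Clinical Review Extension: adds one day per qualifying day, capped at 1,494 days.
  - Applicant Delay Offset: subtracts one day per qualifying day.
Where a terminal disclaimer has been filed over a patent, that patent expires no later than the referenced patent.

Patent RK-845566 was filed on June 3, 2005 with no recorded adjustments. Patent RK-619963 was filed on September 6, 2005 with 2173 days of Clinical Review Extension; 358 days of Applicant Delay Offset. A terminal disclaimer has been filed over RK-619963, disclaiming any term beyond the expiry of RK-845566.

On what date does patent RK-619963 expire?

2028-06-03

Natural term of RK-619963:
  Base: filing + 23 years → 6 September 2028.
  Clinical Review Extension: 2173 days claimed exceeds the 1494-day cap, so +1494 days → 9 October 2032.
  Applicant Delay Offset: −358 days → 17 October 2031.
Expiry of referenced patent RK-845566:
  Base: filing + 23 years → 3 June 2028.
Terminal disclaimer: RK-619963 expires on the earlier of 17 October 2031 and 3 June 2028.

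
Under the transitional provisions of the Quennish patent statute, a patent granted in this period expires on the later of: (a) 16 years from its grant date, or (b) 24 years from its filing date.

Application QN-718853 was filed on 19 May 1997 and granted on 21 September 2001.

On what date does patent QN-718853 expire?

May 19, 2021

(a) grant + 16 years → 21 September 2017.
(b) filing + 24 years → 19 May 2021.
Later of the two: 19 May 2021.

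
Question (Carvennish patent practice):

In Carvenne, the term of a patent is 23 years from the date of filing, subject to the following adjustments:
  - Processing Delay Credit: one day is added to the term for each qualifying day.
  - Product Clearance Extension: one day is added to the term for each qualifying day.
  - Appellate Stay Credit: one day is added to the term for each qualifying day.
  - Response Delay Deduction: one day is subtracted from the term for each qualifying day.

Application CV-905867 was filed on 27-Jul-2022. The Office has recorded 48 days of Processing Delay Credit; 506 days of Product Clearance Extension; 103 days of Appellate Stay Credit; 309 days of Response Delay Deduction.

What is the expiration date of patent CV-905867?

Base term: filing date + 23 years → 27 July 2045.
Processing Delay Credit: +48 days → 13 September 2045.
Product Clearance Extension: +506 days → 1 February 2047.
Appellate Stay Credit: +103 days → 15 May 2047.
Response Delay Deduction: −309 days → 10 July 2046.

2046-07-10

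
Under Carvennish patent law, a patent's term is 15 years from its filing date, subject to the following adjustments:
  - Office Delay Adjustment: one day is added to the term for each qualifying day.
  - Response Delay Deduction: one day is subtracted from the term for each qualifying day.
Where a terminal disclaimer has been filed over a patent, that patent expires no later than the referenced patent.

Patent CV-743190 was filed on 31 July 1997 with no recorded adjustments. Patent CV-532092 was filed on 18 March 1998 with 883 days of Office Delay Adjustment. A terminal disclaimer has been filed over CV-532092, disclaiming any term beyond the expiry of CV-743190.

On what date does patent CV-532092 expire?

July 31, 2012

Natural term of CV-532092:
  Base: filing + 15 years → 18 March 2013.
  Office Delay Adjustment: +883 days → 18 August 2015.
Expiry of referenced patent CV-743190:
  Base: filing + 15 years → 31 July 2012.
Terminal disclaimer: CV-532092 expires on the earlier of 18 August 2015 and 31 July 2012.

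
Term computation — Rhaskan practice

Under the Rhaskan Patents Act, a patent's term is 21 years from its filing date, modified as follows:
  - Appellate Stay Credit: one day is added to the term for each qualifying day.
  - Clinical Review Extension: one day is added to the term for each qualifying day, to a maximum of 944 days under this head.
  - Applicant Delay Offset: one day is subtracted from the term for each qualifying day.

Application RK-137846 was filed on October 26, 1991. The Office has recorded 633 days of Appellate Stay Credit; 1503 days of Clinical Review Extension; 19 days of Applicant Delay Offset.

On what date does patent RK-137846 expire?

January 31, 2017

Base term: filing date + 21 years → 26 October 2012.
Appellate Stay Credit: +633 days → 21 July 2014.
Clinical Review Extension: 1503 days claimed exceeds the 944-day cap, so +944 days → 19 February 2017.
Applicant Delay Offset: −19 days → 31 January 2017.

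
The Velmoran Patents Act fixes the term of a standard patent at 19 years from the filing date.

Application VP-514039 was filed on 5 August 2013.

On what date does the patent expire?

August 5, 2032

Filing date + 19 years → 5 August 2032.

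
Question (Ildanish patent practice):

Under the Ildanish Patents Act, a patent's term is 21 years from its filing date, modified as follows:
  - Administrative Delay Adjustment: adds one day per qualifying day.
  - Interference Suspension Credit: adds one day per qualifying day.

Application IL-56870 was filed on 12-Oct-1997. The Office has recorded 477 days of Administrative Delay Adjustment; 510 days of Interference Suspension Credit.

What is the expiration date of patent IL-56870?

June 25, 2021

Base term: filing date + 21 years → 12 October 2018.
Administrative Delay Adjustment: +477 days → 1 February 2020.
Interference Suspension Credit: +510 days → 25 June 2021.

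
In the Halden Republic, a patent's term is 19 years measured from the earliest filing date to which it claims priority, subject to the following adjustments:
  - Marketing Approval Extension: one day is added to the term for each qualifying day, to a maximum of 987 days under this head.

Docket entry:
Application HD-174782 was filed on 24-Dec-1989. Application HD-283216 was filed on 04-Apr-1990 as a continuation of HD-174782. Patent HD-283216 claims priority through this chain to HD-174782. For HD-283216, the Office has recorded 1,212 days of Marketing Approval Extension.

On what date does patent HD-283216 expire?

2011-09-07

Earliest priority filing: 24 December 1989.
Base term: 24 December 1989 + 19 years → 24 December 2008.
Marketing Approval Extension: 1212 days claimed exceeds the 987-day cap, so +987 days → 7 September 2011.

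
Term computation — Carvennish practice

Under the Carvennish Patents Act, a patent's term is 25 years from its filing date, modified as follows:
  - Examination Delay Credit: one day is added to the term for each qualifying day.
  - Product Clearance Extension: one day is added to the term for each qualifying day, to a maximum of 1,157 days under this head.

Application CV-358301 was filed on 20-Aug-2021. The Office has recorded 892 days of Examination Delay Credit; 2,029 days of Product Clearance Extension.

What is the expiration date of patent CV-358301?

Base term: filing date + 25 years → 20 August 2046.
Examination Delay Credit: +892 days → 28 January 2049.
Product Clearance Extension: 2029 days claimed exceeds the 1157-day cap, so +1157 days → 30 March 2052.

2052-03-30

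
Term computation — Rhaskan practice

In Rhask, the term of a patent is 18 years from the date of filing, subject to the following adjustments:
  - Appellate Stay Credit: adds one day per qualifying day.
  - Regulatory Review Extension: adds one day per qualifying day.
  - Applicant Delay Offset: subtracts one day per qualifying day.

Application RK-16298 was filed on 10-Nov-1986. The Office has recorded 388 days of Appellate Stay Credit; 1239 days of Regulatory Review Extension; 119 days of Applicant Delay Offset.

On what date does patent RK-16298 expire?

2008-12-27

Base term: filing date + 18 years → 10 November 2004.
Appellate Stay Credit: +388 days → 3 December 2005.
Regulatory Review Extension: +1239 days → 25 April 2009.
Applicant Delay Offset: −119 days → 27 December 2008.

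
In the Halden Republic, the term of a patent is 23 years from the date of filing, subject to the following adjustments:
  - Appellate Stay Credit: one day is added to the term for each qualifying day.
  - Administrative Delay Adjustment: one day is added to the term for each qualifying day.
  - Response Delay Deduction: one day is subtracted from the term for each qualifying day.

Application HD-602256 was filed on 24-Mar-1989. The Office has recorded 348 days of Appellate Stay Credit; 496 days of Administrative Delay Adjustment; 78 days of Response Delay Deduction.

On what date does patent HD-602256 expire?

2014-04-29

Base term: filing date + 23 years → 24 March 2012.
Appellate Stay Credit: +348 days → 7 March 2013.
Administrative Delay Adjustment: +496 days → 16 July 2014.
Response Delay Deduction: −78 days → 29 April 2014.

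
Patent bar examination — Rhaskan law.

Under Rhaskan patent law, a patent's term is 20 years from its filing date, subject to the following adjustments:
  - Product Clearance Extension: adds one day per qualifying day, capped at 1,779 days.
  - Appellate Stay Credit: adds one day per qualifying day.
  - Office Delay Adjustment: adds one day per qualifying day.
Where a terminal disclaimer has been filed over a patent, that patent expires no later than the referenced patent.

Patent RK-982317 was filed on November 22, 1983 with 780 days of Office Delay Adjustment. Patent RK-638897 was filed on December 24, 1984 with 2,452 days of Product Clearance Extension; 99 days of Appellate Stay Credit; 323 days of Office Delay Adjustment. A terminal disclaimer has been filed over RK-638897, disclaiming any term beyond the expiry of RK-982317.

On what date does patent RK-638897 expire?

Natural term of RK-638897:
  Base: filing + 20 years → 24 December 2004.
  Product Clearance Extension: 2452 days claimed exceeds the 1779-day cap, so +1779 days → 7 November 2009.
  Appellate Stay Credit: +99 days → 14 February 2010.
  Office Delay Adjustment: +323 days → 3 January 2011.
Expiry of referenced patent RK-982317:
  Base: filing + 20 years → 22 November 2003.
  Office Delay Adjustment: +780 days → 10 January 2006.
Terminal disclaimer: RK-638897 expires on the earlier of 3 January 2011 and 10 January 2006.

January 10, 2006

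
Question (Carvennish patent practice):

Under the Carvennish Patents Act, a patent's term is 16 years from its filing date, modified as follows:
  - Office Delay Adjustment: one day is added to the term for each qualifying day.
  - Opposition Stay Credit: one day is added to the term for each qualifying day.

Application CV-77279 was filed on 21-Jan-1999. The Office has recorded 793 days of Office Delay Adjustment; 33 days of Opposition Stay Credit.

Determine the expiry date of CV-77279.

Base term: filing date + 16 years → 21 January 2015.
Office Delay Adjustment: +793 days → 24 March 2017.
Opposition Stay Credit: +33 days → 26 April 2017.

2017-04-26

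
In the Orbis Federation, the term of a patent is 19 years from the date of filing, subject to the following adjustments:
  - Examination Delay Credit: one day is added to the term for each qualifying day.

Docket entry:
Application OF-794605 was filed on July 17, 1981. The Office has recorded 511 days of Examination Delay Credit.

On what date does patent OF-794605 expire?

2001-12-10

Base term: filing date + 19 years → 17 July 2000.
Examination Delay Credit: +511 days → 10 December 2001.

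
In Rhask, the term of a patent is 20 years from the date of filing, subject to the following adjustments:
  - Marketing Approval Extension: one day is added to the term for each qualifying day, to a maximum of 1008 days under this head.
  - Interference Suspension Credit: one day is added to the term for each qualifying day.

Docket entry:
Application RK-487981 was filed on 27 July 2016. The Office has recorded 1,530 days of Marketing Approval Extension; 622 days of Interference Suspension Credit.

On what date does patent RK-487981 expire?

Base term: filing date + 20 years → 27 July 2036.
Marketing Approval Extension: 1530 days claimed exceeds the 1008-day cap, so +1008 days → 1 May 2039.
Interference Suspension Credit: +622 days → 12 January 2041.

2041-01-12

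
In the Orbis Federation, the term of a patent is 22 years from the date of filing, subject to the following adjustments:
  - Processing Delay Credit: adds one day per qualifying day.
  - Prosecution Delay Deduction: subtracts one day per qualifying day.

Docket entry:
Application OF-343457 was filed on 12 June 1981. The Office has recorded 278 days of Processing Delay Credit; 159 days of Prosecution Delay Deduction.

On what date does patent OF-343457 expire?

2003-10-09

Base term: filing date + 22 years → 12 June 2003.
Processing Delay Credit: +278 days → 16 March 2004.
Prosecution Delay Deduction: −159 days → 9 October 2003.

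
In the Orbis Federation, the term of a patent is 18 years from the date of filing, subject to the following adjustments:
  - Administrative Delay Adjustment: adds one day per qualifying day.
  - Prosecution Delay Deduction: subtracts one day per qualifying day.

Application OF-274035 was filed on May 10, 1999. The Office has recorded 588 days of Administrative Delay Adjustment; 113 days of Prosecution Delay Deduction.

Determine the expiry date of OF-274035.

Base term: filing date + 18 years → 10 May 2017.
Administrative Delay Adjustment: +588 days → 19 December 2018.
Prosecution Delay Deduction: −113 days → 28 August 2018.

2018-08-28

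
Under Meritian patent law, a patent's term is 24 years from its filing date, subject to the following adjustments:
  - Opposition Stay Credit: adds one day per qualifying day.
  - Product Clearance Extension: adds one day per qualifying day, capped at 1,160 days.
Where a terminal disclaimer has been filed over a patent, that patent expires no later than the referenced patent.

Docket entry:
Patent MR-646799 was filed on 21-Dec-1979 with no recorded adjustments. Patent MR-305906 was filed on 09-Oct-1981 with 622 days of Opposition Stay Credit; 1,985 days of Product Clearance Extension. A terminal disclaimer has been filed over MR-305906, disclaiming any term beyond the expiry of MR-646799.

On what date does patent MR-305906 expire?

Natural term of MR-305906:
  Base: filing + 24 years → 9 October 2005.
  Opposition Stay Credit: +622 days → 23 June 2007.
  Product Clearance Extension: 1985 days claimed exceeds the 1160-day cap, so +1160 days → 26 August 2010.
Expiry of referenced patent MR-646799:
  Base: filing + 24 years → 21 December 2003.
Terminal disclaimer: MR-305906 expires on the earlier of 26 August 2010 and 21 December 2003.

December 21, 2003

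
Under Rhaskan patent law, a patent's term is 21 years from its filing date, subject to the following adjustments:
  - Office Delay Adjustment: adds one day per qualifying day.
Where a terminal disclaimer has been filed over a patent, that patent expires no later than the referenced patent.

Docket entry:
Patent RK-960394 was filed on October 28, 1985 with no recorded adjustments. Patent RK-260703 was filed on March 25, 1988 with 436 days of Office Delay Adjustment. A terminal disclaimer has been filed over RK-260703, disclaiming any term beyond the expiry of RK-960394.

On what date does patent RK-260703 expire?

Natural term of RK-260703:
  Base: filing + 21 years → 25 March 2009.
  Office Delay Adjustment: +436 days → 4 June 2010.
Expiry of referenced patent RK-960394:
  Base: filing + 21 years → 28 October 2006.
Terminal disclaimer: RK-260703 expires on the earlier of 4 June 2010 and 28 October 2006.

October 28, 2006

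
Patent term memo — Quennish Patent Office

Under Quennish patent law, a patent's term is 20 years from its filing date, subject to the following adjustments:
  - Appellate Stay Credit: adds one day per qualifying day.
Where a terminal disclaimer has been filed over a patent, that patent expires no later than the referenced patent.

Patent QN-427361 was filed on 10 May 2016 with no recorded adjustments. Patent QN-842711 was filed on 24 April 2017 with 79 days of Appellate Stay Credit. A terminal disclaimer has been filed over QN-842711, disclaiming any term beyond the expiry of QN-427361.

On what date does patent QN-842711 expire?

2036-05-10

Natural term of QN-842711:
  Base: filing + 20 years → 24 April 2037.
  Appellate Stay Credit: +79 days → 12 July 2037.
Expiry of referenced patent QN-427361:
  Base: filing + 20 years → 10 May 2036.
Terminal disclaimer: QN-842711 expires on the earlier of 12 July 2037 and 10 May 2036.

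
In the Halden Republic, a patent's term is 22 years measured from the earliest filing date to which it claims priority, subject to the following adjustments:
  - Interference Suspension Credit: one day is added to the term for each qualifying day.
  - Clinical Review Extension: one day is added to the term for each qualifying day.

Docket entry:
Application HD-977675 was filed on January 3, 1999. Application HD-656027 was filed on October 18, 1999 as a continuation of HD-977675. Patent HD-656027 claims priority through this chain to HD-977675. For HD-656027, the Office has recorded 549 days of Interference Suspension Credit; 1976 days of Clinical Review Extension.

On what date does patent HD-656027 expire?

2027-12-03

Earliest priority filing: 3 January 1999.
Base term: 3 January 1999 + 22 years → 3 January 2021.
Interference Suspension Credit: +549 days → 6 July 2022.
Clinical Review Extension: +1976 days → 3 December 2027.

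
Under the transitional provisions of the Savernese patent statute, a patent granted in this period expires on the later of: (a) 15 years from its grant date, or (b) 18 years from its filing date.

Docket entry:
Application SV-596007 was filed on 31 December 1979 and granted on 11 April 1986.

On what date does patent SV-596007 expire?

April 11, 2001

(a) grant + 15 years → 11 April 2001.
(b) filing + 18 years → 31 December 1997.
Later of the two: 11 April 2001.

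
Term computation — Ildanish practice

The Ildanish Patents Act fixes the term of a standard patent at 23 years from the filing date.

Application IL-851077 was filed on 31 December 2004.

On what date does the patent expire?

Filing date + 23 years → 31 December 2027.

December 31, 2027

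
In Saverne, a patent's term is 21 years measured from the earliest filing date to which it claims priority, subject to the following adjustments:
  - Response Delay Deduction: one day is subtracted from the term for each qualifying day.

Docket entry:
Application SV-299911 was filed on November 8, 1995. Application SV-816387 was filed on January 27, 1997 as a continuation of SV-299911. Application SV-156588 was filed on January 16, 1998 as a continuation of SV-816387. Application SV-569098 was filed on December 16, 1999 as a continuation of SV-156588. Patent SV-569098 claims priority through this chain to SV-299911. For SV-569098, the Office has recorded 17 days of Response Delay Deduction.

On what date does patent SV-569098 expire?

Earliest priority filing: 8 November 1995.
Base term: 8 November 1995 + 21 years → 8 November 2016.
Response Delay Deduction: −17 days → 22 October 2016.

October 22, 2016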